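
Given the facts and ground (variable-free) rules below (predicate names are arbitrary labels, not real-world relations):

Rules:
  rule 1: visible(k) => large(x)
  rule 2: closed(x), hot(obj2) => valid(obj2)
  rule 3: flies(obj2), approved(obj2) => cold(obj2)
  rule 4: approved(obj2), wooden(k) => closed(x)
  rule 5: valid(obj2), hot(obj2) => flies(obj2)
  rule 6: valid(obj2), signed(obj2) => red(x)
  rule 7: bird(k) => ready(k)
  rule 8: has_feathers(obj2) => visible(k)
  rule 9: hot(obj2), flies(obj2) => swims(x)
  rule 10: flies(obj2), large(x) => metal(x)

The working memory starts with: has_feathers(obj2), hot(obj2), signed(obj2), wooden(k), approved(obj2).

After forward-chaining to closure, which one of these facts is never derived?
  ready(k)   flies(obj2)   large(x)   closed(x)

ready(k)

[1] rule 4 [approved(obj2), wooden(k) => closed(x)]; rule 8 [has_feathers(obj2) => visible(k)]. ⇒ new: closed(x), visible(k).
[2] rule 1 [visible(k) => large(x)]; rule 2 [closed(x), hot(obj2) => valid(obj2)]. ⇒ new: large(x), valid(obj2).
[3] rule 5 [valid(obj2), hot(obj2) => flies(obj2)]; rule 6 [valid(obj2), signed(obj2) => red(x)]. ⇒ new: flies(obj2), red(x).
[4] rule 3 [flies(obj2), approved(obj2) => cold(obj2)]; rule 9 [hot(obj2), flies(obj2) => swims(x)]; rule 10 [flies(obj2), large(x) => metal(x)]. ⇒ new: cold(obj2), swims(x), metal(x).
Derived: flies(obj2) (round 3), large(x) (round 2), closed(x) (round 1). ready(k) never appears in any round.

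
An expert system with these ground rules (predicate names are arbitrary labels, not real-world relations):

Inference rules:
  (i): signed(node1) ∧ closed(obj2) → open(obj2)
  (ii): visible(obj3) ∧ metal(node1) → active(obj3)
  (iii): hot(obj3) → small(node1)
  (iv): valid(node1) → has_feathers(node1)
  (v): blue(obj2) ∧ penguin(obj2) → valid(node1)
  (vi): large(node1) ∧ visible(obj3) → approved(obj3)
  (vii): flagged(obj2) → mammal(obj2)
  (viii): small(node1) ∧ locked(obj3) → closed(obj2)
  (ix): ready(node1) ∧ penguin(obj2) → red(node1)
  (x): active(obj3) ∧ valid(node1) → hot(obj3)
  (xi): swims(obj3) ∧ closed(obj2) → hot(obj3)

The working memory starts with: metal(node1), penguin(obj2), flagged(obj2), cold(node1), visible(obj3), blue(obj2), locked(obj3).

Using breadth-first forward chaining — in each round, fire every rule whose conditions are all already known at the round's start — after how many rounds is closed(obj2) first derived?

[1] (ii) [visible(obj3) ∧ metal(node1) → active(obj3)]; (v) [blue(obj2) ∧ penguin(obj2) → valid(node1)]; (vii) [flagged(obj2) → mammal(obj2)]. ⇒ new: active(obj3), valid(node1), mammal(obj2).
[2] (iv) [valid(node1) → has_feathers(node1)]; (x) [active(obj3) ∧ valid(node1) → hot(obj3)]. ⇒ new: has_feathers(node1), hot(obj3).
[3] (iii) [hot(obj3) → small(node1)]. ⇒ new: small(node1).
[4] (viii) [small(node1) ∧ locked(obj3) → closed(obj2)]. ⇒ new: closed(obj2).
closed(obj2) first appears in round 4.

4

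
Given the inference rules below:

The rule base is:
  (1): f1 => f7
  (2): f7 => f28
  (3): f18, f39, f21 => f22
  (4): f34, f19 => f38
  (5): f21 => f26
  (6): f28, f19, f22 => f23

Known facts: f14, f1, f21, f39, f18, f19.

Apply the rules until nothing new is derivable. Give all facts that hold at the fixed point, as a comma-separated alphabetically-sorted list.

f1, f14, f18, f19, f21, f22, f23, f26, f28, f39, f7

Round 1 — (1), (3), (5), derive f7, f22, f26.
Round 2 — (2), derive f28.
Round 3 — (6), derive f23.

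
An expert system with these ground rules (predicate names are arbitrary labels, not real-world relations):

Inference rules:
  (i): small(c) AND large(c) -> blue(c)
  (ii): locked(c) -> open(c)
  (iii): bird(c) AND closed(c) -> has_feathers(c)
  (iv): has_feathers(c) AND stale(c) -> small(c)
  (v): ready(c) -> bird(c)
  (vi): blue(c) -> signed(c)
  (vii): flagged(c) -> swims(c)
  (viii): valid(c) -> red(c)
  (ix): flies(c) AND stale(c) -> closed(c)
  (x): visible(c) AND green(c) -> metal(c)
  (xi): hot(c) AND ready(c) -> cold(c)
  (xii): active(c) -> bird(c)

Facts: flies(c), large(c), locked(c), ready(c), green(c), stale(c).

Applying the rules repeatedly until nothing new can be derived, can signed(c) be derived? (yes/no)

Round 1 fires (ii), (v), (ix), giving open(c), bird(c), closed(c).
Round 2 fires (iii), giving has_feathers(c).
Round 3 fires (iv), giving small(c).
Round 4 fires (i), giving blue(c).
Round 5 fires (vi), giving signed(c).
signed(c) appears in round 5, so it is derivable.

yes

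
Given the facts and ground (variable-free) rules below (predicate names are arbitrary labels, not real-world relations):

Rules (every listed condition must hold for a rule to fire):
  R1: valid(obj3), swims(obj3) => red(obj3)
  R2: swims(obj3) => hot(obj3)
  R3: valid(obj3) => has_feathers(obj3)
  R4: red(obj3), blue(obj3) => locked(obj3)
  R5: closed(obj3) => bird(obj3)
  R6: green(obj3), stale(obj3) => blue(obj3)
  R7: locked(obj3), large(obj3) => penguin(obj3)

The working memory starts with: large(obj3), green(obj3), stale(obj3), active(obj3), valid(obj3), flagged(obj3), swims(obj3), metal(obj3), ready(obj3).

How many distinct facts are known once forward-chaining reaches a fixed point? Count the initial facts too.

15

[1] R1 [valid(obj3), swims(obj3) => red(obj3)]; R2 [swims(obj3) => hot(obj3)]; R3 [valid(obj3) => has_feathers(obj3)]; R6 [green(obj3), stale(obj3) => blue(obj3)]. ⇒ new: red(obj3), hot(obj3), has_feathers(obj3), blue(obj3).
[2] R4 [red(obj3), blue(obj3) => locked(obj3)]. ⇒ new: locked(obj3).
[3] R7 [locked(obj3), large(obj3) => penguin(obj3)]. ⇒ new: penguin(obj3).
Closure: {active(obj3), blue(obj3), flagged(obj3), green(obj3), has_feathers(obj3), hot(obj3), large(obj3), locked(obj3), metal(obj3), penguin(obj3), ready(obj3), red(obj3), stale(obj3), swims(obj3), valid(obj3)} — 15 facts.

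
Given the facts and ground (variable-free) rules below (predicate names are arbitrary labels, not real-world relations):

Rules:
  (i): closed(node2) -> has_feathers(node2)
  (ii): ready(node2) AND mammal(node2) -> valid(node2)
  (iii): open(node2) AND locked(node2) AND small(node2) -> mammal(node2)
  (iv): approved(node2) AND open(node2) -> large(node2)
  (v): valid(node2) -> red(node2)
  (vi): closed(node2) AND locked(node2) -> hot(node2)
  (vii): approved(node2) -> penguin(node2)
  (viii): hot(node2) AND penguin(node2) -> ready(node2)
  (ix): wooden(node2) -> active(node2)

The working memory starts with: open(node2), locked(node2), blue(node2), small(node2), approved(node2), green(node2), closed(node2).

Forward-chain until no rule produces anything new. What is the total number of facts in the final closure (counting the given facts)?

Round 1: (i) [closed(node2) -> has_feathers(node2)]; (iii) [open(node2) AND locked(node2) AND small(node2) -> mammal(node2)]; (iv) [approved(node2) AND open(node2) -> large(node2)]; (vi) [closed(node2) AND locked(node2) -> hot(node2)]; (vii) [approved(node2) -> penguin(node2)]. New: has_feathers(node2), mammal(node2), large(node2), hot(node2), penguin(node2).
Round 2: (viii) [hot(node2) AND penguin(node2) -> ready(node2)]. New: ready(node2).
Round 3: (ii) [ready(node2) AND mammal(node2) -> valid(node2)]. New: valid(node2).
Round 4: (v) [valid(node2) -> red(node2)]. New: red(node2).
Closure: {approved(node2), blue(node2), closed(node2), green(node2), has_feathers(node2), hot(node2), large(node2), locked(node2), mammal(node2), open(node2), penguin(node2), ready(node2), red(node2), small(node2), valid(node2)} — 15 facts.

15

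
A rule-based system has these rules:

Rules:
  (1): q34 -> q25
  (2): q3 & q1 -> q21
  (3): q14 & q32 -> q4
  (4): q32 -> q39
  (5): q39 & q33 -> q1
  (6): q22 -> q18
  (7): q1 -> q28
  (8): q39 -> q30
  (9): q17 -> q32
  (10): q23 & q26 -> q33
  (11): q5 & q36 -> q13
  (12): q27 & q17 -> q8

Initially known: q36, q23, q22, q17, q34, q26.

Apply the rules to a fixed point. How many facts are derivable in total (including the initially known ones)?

Round 1: (1) [q34 -> q25]; (6) [q22 -> q18]; (9) [q17 -> q32]; (10) [q23 & q26 -> q33]. New: q25, q18, q32, q33.
Round 2: (4) [q32 -> q39]. New: q39.
Round 3: (5) [q39 & q33 -> q1]; (8) [q39 -> q30]. New: q1, q30.
Round 4: (7) [q1 -> q28]. New: q28.
Closure: {q1, q17, q18, q22, q23, q25, q26, q28, q30, q32, q33, q34, q36, q39} — 14 facts.

14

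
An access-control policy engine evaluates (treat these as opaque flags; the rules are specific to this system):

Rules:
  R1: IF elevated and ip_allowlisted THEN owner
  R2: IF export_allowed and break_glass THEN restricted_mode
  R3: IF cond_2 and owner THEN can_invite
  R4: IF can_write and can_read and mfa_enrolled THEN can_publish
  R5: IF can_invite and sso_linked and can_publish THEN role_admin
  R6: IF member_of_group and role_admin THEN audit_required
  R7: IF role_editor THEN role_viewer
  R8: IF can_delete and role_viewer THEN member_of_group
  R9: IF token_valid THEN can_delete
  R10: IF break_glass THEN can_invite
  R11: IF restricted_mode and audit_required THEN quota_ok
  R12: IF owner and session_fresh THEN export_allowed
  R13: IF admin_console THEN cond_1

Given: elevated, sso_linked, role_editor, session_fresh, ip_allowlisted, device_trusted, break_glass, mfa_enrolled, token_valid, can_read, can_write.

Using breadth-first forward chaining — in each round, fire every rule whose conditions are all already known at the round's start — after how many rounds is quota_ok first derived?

[1] R1 [IF elevated and ip_allowlisted THEN owner]; R4 [IF can_write and can_read and mfa_enrolled THEN can_publish]; R7 [IF role_editor THEN role_viewer]; R9 [IF token_valid THEN can_delete]; R10 [IF break_glass THEN can_invite]. ⇒ new: owner, can_publish, role_viewer, can_delete, can_invite.
[2] R5 [IF can_invite and sso_linked and can_publish THEN role_admin]; R8 [IF can_delete and role_viewer THEN member_of_group]; R12 [IF owner and session_fresh THEN export_allowed]. ⇒ new: role_admin, member_of_group, export_allowed.
[3] R2 [IF export_allowed and break_glass THEN restricted_mode]; R6 [IF member_of_group and role_admin THEN audit_required]. ⇒ new: restricted_mode, audit_required.
[4] R11 [IF restricted_mode and audit_required THEN quota_ok]. ⇒ new: quota_ok.
quota_ok first appears in round 4.

4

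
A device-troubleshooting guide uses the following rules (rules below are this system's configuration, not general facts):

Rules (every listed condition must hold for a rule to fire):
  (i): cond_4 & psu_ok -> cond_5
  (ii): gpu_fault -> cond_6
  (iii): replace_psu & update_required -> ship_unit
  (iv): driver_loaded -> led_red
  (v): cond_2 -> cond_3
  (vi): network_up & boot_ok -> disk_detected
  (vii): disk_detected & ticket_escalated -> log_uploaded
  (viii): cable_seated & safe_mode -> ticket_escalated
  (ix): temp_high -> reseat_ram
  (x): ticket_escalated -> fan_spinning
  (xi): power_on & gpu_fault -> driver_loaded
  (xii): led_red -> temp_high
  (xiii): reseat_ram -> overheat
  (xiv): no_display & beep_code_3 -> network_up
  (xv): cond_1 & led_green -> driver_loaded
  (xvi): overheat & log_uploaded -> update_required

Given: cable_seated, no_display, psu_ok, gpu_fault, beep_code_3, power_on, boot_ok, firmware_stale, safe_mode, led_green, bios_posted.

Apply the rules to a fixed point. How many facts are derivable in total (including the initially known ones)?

23

Round 1: (ii) [gpu_fault -> cond_6]; (viii) [cable_seated & safe_mode -> ticket_escalated]; (xi) [power_on & gpu_fault -> driver_loaded]; (xiv) [no_display & beep_code_3 -> network_up]. Adds cond_6, ticket_escalated, driver_loaded, network_up.
Round 2: (iv) [driver_loaded -> led_red]; (vi) [network_up & boot_ok -> disk_detected]; (x) [ticket_escalated -> fan_spinning]. Adds led_red, disk_detected, fan_spinning.
Round 3: (vii) [disk_detected & ticket_escalated -> log_uploaded]; (xii) [led_red -> temp_high]. Adds log_uploaded, temp_high.
Round 4: (ix) [temp_high -> reseat_ram]. Adds reseat_ram.
Round 5: (xiii) [reseat_ram -> overheat]. Adds overheat.
Round 6: (xvi) [overheat & log_uploaded -> update_required]. Adds update_required.
Closure: {beep_code_3, bios_posted, boot_ok, cable_seated, cond_6, disk_detected, driver_loaded, fan_spinning, firmware_stale, gpu_fault, led_green, led_red, log_uploaded, network_up, no_display, overheat, power_on, psu_ok, reseat_ram, safe_mode, temp_high, ticket_escalated, update_required} — 23 facts.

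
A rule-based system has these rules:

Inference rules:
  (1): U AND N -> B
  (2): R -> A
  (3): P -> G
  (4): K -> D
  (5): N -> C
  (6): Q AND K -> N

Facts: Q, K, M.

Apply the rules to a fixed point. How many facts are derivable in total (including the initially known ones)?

6

Round 1: (4) [K -> D]; (6) [Q AND K -> N]. New: D, N.
Round 2: (5) [N -> C]. New: C.
Closure: {C, D, K, M, N, Q} — 6 facts.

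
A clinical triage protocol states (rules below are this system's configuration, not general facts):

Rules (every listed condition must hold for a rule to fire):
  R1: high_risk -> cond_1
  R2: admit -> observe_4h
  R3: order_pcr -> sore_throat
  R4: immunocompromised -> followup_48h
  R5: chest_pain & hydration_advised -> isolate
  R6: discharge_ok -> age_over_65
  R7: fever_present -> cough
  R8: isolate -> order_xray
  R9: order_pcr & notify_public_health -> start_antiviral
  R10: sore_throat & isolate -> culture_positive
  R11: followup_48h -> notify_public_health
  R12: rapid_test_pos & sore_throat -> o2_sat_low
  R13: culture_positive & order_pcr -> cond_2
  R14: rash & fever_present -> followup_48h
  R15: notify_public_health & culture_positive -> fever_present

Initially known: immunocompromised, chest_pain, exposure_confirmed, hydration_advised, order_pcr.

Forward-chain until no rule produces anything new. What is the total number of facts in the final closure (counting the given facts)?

15

[1] R3 [order_pcr -> sore_throat]; R4 [immunocompromised -> followup_48h]; R5 [chest_pain & hydration_advised -> isolate]. ⇒ new: sore_throat, followup_48h, isolate.
[2] R8 [isolate -> order_xray]; R10 [sore_throat & isolate -> culture_positive]; R11 [followup_48h -> notify_public_health]. ⇒ new: order_xray, culture_positive, notify_public_health.
[3] R9 [order_pcr & notify_public_health -> start_antiviral]; R13 [culture_positive & order_pcr -> cond_2]; R15 [notify_public_health & culture_positive -> fever_present]. ⇒ new: start_antiviral, cond_2, fever_present.
[4] R7 [fever_present -> cough]. ⇒ new: cough.
Closure: {chest_pain, cond_2, cough, culture_positive, exposure_confirmed, fever_present, followup_48h, hydration_advised, immunocompromised, isolate, notify_public_health, order_pcr, order_xray, sore_throat, start_antiviral} — 15 facts.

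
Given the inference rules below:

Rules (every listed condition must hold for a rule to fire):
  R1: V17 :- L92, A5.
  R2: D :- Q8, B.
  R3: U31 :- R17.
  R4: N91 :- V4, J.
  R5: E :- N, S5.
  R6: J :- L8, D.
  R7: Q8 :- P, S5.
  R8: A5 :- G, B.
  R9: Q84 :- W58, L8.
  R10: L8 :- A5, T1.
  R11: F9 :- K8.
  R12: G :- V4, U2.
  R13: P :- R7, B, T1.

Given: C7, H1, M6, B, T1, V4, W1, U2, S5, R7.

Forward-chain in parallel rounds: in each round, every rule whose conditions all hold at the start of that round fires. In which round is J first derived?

4

Round 1: R12 [G :- V4, U2.]; R13 [P :- R7, B, T1.]. Adds G, P.
Round 2: R7 [Q8 :- P, S5.]; R8 [A5 :- G, B.]. Adds Q8, A5.
Round 3: R2 [D :- Q8, B.]; R10 [L8 :- A5, T1.]. Adds D, L8.
Round 4: R6 [J :- L8, D.]. Adds J.
J first appears in round 4.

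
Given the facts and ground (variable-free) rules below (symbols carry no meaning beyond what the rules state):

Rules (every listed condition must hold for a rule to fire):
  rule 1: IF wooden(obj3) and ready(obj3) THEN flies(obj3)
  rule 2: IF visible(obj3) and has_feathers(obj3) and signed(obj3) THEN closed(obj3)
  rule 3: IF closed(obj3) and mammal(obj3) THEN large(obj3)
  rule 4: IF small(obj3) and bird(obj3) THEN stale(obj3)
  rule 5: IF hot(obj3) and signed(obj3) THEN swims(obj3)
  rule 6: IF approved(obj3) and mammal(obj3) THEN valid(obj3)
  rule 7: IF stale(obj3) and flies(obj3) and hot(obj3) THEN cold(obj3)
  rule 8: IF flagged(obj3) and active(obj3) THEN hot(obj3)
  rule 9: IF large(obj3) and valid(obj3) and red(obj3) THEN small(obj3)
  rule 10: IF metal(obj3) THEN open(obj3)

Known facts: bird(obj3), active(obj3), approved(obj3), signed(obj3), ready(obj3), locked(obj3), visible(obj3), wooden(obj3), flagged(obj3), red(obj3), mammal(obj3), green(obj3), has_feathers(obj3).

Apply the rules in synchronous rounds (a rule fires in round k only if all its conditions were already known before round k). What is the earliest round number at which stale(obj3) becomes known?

4

Round 1 fires rule 1, rule 2, rule 6, rule 8, giving flies(obj3), closed(obj3), valid(obj3), hot(obj3).
Round 2 fires rule 3, rule 5, giving large(obj3), swims(obj3).
Round 3 fires rule 9, giving small(obj3).
Round 4 fires rule 4, giving stale(obj3).
stale(obj3) first appears in round 4.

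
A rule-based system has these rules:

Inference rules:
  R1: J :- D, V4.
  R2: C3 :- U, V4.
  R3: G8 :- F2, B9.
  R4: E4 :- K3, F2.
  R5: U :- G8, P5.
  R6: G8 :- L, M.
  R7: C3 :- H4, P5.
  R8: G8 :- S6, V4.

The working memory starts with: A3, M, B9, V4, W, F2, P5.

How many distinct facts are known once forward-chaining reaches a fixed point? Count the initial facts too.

Round 1: R3 [G8 :- F2, B9.]. Adds G8.
Round 2: R5 [U :- G8, P5.]. Adds U.
Round 3: R2 [C3 :- U, V4.]. Adds C3.
Closure: {A3, B9, C3, F2, G8, M, P5, U, V4, W} — 10 facts.

10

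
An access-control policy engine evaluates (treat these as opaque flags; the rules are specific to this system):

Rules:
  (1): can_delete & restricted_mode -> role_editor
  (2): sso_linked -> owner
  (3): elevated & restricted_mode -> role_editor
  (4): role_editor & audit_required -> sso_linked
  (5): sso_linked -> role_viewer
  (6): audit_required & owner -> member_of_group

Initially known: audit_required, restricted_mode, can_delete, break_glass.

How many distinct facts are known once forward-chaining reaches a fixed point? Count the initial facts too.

9

Round 1 — (1), derive role_editor.
Round 2 — (4), derive sso_linked.
Round 3 — (2), (5), derive owner, role_viewer.
Round 4 — (6), derive member_of_group.
Closure: {audit_required, break_glass, can_delete, member_of_group, owner, restricted_mode, role_editor, role_viewer, sso_linked} — 9 facts.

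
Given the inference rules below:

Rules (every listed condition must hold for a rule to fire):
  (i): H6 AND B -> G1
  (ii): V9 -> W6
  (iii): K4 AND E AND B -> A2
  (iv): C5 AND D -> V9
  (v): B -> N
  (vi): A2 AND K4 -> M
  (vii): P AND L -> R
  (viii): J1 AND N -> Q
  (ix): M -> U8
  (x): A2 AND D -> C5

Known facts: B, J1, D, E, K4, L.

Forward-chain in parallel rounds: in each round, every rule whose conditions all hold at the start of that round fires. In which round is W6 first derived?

[1] (iii) [K4 AND E AND B -> A2]; (v) [B -> N]. ⇒ new: A2, N.
[2] (vi) [A2 AND K4 -> M]; (viii) [J1 AND N -> Q]; (x) [A2 AND D -> C5]. ⇒ new: M, Q, C5.
[3] (iv) [C5 AND D -> V9]; (ix) [M -> U8]. ⇒ new: V9, U8.
[4] (ii) [V9 -> W6]. ⇒ new: W6.
W6 first appears in round 4.

4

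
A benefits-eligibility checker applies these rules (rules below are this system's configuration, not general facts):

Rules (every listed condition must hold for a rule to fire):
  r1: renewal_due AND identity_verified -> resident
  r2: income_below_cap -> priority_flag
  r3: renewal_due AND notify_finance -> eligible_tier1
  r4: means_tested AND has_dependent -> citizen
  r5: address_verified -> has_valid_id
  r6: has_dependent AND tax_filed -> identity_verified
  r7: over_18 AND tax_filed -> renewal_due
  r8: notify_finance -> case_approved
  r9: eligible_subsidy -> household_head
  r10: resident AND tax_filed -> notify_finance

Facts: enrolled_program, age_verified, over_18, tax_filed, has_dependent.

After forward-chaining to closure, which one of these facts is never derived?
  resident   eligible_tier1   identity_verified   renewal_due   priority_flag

[1] r6 [has_dependent AND tax_filed -> identity_verified]; r7 [over_18 AND tax_filed -> renewal_due]. ⇒ new: identity_verified, renewal_due.
[2] r1 [renewal_due AND identity_verified -> resident]. ⇒ new: resident.
[3] r10 [resident AND tax_filed -> notify_finance]. ⇒ new: notify_finance.
[4] r3 [renewal_due AND notify_finance -> eligible_tier1]; r8 [notify_finance -> case_approved]. ⇒ new: eligible_tier1, case_approved.
Derived: resident (round 2), renewal_due (round 1), eligible_tier1 (round 4), identity_verified (round 1). priority_flag never appears in any round.

priority_flag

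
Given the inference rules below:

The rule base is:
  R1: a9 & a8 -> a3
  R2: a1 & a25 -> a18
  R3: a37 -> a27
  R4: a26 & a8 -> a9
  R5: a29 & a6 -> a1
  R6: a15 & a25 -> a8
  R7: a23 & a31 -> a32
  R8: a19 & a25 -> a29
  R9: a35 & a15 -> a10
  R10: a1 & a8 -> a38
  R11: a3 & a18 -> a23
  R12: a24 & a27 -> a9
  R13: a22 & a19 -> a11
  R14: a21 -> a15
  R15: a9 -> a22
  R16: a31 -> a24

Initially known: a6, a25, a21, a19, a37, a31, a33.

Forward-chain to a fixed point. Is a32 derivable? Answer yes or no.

yes

Round 1: R3 [a37 -> a27]; R8 [a19 & a25 -> a29]; R14 [a21 -> a15]; R16 [a31 -> a24]. New: a27, a29, a15, a24.
Round 2: R5 [a29 & a6 -> a1]; R6 [a15 & a25 -> a8]; R12 [a24 & a27 -> a9]. New: a1, a8, a9.
Round 3: R1 [a9 & a8 -> a3]; R2 [a1 & a25 -> a18]; R10 [a1 & a8 -> a38]; R15 [a9 -> a22]. New: a3, a18, a38, a22.
Round 4: R11 [a3 & a18 -> a23]; R13 [a22 & a19 -> a11]. New: a23, a11.
Round 5: R7 [a23 & a31 -> a32]. New: a32.
a32 appears in round 5, so it is derivable.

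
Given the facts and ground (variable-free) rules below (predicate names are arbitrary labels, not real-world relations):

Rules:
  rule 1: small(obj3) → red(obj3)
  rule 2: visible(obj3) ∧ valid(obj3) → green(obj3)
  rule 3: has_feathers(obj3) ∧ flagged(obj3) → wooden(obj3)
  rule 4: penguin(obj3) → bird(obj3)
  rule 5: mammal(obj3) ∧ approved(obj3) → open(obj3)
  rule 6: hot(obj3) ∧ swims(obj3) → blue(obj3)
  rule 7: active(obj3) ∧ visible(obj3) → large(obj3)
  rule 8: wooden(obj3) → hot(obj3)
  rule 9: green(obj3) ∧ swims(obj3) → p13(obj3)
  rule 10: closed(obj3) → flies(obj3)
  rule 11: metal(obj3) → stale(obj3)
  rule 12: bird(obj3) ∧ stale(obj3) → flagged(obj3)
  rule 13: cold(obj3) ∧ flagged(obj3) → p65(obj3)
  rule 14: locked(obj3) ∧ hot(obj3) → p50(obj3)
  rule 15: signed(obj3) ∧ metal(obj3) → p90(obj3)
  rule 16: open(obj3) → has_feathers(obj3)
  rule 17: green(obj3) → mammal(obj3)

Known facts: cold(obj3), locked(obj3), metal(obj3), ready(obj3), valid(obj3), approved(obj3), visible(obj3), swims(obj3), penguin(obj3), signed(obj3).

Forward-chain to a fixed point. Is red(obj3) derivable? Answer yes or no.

no

Round 1: rule 2 [visible(obj3) ∧ valid(obj3) → green(obj3)]; rule 4 [penguin(obj3) → bird(obj3)]; rule 11 [metal(obj3) → stale(obj3)]; rule 15 [signed(obj3) ∧ metal(obj3) → p90(obj3)]. New: green(obj3), bird(obj3), stale(obj3), p90(obj3).
Round 2: rule 9 [green(obj3) ∧ swims(obj3) → p13(obj3)]; rule 12 [bird(obj3) ∧ stale(obj3) → flagged(obj3)]; rule 17 [green(obj3) → mammal(obj3)]. New: p13(obj3), flagged(obj3), mammal(obj3).
Round 3: rule 5 [mammal(obj3) ∧ approved(obj3) → open(obj3)]; rule 13 [cold(obj3) ∧ flagged(obj3) → p65(obj3)]. New: open(obj3), p65(obj3).
Round 4: rule 16 [open(obj3) → has_feathers(obj3)]. New: has_feathers(obj3).
Round 5: rule 3 [has_feathers(obj3) ∧ flagged(obj3) → wooden(obj3)]. New: wooden(obj3).
Round 6: rule 8 [wooden(obj3) → hot(obj3)]. New: hot(obj3).
Round 7: rule 6 [hot(obj3) ∧ swims(obj3) → blue(obj3)]; rule 14 [locked(obj3) ∧ hot(obj3) → p50(obj3)]. New: blue(obj3), p50(obj3).
Fixed point reached. red(obj3) is concluded only by rule 1; rule 1 needs small(obj3) (never derived).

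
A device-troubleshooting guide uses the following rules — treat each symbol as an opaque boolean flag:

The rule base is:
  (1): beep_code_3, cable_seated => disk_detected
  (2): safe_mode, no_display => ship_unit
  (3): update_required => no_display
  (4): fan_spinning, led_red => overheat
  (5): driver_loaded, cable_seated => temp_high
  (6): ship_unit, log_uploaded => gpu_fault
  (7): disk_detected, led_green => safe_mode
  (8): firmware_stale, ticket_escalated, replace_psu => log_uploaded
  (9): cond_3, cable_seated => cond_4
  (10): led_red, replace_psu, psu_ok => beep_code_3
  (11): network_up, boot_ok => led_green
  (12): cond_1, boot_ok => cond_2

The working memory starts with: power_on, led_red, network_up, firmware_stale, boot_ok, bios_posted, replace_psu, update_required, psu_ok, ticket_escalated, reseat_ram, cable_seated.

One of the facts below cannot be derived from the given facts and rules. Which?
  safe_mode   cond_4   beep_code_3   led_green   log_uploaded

[1] (3) [update_required => no_display]; (8) [firmware_stale, ticket_escalated, replace_psu => log_uploaded]; (10) [led_red, replace_psu, psu_ok => beep_code_3]; (11) [network_up, boot_ok => led_green]. ⇒ new: no_display, log_uploaded, beep_code_3, led_green.
[2] (1) [beep_code_3, cable_seated => disk_detected]. ⇒ new: disk_detected.
[3] (7) [disk_detected, led_green => safe_mode]. ⇒ new: safe_mode.
[4] (2) [safe_mode, no_display => ship_unit]. ⇒ new: ship_unit.
[5] (6) [ship_unit, log_uploaded => gpu_fault]. ⇒ new: gpu_fault.
Derived: beep_code_3 (round 1), safe_mode (round 3), led_green (round 1), log_uploaded (round 1). cond_4 never appears in any round.

cond_4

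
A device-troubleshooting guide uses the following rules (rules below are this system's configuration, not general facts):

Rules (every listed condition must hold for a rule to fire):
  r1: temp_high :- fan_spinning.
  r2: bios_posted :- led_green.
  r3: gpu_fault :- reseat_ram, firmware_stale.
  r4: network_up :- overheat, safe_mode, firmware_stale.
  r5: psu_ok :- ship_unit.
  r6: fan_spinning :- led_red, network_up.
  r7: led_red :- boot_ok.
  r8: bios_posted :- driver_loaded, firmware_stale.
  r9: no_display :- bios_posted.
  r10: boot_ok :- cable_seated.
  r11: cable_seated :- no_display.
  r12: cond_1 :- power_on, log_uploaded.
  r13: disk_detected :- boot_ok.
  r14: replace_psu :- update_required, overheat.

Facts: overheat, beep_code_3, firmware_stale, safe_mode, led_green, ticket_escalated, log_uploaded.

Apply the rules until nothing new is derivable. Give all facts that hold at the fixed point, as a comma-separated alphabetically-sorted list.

beep_code_3, bios_posted, boot_ok, cable_seated, disk_detected, fan_spinning, firmware_stale, led_green, led_red, log_uploaded, network_up, no_display, overheat, safe_mode, temp_high, ticket_escalated

[1] r2 [bios_posted :- led_green.]; r4 [network_up :- overheat, safe_mode, firmware_stale.]. ⇒ new: bios_posted, network_up.
[2] r9 [no_display :- bios_posted.]. ⇒ new: no_display.
[3] r11 [cable_seated :- no_display.]. ⇒ new: cable_seated.
[4] r10 [boot_ok :- cable_seated.]. ⇒ new: boot_ok.
[5] r7 [led_red :- boot_ok.]; r13 [disk_detected :- boot_ok.]. ⇒ new: led_red, disk_detected.
[6] r6 [fan_spinning :- led_red, network_up.]. ⇒ new: fan_spinning.
[7] r1 [temp_high :- fan_spinning.]. ⇒ new: temp_high.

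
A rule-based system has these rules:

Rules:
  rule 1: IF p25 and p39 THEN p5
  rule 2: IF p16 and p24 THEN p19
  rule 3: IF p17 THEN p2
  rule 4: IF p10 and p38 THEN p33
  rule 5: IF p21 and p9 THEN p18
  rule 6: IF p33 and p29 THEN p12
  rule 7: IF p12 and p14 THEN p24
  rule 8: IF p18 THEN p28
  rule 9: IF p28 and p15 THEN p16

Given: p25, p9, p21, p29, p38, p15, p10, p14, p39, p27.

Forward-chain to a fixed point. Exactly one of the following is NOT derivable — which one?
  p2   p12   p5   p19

p2

[1] rule 1 [IF p25 and p39 THEN p5]; rule 4 [IF p10 and p38 THEN p33]; rule 5 [IF p21 and p9 THEN p18]. ⇒ new: p5, p33, p18.
[2] rule 6 [IF p33 and p29 THEN p12]; rule 8 [IF p18 THEN p28]. ⇒ new: p12, p28.
[3] rule 7 [IF p12 and p14 THEN p24]; rule 9 [IF p28 and p15 THEN p16]. ⇒ new: p24, p16.
[4] rule 2 [IF p16 and p24 THEN p19]. ⇒ new: p19.
Derived: p19 (round 4), p5 (round 1), p12 (round 2). p2 never appears in any round.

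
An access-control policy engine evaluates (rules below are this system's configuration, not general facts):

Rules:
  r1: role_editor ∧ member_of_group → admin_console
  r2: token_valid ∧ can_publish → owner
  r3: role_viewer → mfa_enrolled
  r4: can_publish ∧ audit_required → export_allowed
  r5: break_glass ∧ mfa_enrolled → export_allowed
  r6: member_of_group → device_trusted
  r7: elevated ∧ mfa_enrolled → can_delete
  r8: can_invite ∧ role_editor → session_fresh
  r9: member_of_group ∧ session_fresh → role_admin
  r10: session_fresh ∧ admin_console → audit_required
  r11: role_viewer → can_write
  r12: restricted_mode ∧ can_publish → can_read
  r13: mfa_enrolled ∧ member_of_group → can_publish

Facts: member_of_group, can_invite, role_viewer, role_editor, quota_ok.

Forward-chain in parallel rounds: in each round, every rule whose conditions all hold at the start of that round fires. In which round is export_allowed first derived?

3

Round 1: r1 [role_editor ∧ member_of_group → admin_console]; r3 [role_viewer → mfa_enrolled]; r6 [member_of_group → device_trusted]; r8 [can_invite ∧ role_editor → session_fresh]; r11 [role_viewer → can_write]. Adds admin_console, mfa_enrolled, device_trusted, session_fresh, can_write.
Round 2: r9 [member_of_group ∧ session_fresh → role_admin]; r10 [session_fresh ∧ admin_console → audit_required]; r13 [mfa_enrolled ∧ member_of_group → can_publish]. Adds role_admin, audit_required, can_publish.
Round 3: r4 [can_publish ∧ audit_required → export_allowed]. Adds export_allowed.
export_allowed first appears in round 3.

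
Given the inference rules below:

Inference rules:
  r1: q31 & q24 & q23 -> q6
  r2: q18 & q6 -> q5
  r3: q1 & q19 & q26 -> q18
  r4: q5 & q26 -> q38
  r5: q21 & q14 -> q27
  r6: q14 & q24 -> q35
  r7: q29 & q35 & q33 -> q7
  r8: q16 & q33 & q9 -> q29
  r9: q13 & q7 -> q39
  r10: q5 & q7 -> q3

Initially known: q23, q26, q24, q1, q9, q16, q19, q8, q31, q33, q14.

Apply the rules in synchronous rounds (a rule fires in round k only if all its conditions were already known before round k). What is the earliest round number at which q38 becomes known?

3

Round 1: r1 [q31 & q24 & q23 -> q6]; r3 [q1 & q19 & q26 -> q18]; r6 [q14 & q24 -> q35]; r8 [q16 & q33 & q9 -> q29]. Adds q6, q18, q35, q29.
Round 2: r2 [q18 & q6 -> q5]; r7 [q29 & q35 & q33 -> q7]. Adds q5, q7.
Round 3: r4 [q5 & q26 -> q38]; r10 [q5 & q7 -> q3]. Adds q38, q3.
q38 first appears in round 3.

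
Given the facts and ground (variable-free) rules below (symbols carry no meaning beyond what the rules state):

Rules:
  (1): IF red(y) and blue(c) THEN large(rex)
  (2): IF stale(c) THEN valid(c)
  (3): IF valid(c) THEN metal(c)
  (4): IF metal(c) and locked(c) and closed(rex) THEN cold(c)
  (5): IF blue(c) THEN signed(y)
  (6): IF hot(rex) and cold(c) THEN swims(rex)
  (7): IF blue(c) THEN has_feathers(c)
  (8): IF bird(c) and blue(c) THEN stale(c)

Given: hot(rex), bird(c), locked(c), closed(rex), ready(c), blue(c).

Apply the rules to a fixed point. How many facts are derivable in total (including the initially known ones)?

Round 1 — (5), (7), (8), derive signed(y), has_feathers(c), stale(c).
Round 2 — (2), derive valid(c).
Round 3 — (3), derive metal(c).
Round 4 — (4), derive cold(c).
Round 5 — (6), derive swims(rex).
Closure: {bird(c), blue(c), closed(rex), cold(c), has_feathers(c), hot(rex), locked(c), metal(c), ready(c), signed(y), stale(c), swims(rex), valid(c)} — 13 facts.

13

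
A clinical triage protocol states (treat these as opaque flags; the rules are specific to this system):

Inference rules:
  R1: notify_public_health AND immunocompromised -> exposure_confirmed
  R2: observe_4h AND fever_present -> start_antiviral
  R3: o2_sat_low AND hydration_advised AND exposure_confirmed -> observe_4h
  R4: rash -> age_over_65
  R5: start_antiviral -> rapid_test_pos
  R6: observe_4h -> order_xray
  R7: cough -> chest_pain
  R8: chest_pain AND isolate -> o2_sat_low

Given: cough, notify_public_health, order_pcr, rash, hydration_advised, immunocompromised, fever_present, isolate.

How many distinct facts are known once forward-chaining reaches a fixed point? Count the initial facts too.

Round 1 fires R1, R4, R7, giving exposure_confirmed, age_over_65, chest_pain.
Round 2 fires R8, giving o2_sat_low.
Round 3 fires R3, giving observe_4h.
Round 4 fires R2, R6, giving start_antiviral, order_xray.
Round 5 fires R5, giving rapid_test_pos.
Closure: {age_over_65, chest_pain, cough, exposure_confirmed, fever_present, hydration_advised, immunocompromised, isolate, notify_public_health, o2_sat_low, observe_4h, order_pcr, order_xray, rapid_test_pos, rash, start_antiviral} — 16 facts.

16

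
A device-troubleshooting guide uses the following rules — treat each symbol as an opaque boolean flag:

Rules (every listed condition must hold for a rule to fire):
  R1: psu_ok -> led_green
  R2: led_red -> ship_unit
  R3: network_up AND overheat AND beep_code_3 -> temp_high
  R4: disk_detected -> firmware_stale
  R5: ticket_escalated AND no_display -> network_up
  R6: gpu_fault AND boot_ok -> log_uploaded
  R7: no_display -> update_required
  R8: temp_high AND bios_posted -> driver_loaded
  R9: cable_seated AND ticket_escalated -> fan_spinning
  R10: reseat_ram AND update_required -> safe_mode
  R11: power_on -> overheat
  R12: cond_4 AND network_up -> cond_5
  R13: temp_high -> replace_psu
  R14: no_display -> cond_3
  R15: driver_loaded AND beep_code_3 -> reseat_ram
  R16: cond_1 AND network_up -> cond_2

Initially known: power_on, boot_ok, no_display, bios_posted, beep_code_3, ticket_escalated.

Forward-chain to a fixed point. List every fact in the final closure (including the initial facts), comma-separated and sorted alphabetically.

Round 1 — R5, R7, R11, R14, derive network_up, update_required, overheat, cond_3.
Round 2 — R3, derive temp_high.
Round 3 — R8, R13, derive driver_loaded, replace_psu.
Round 4 — R15, derive reseat_ram.
Round 5 — R10, derive safe_mode.

beep_code_3, bios_posted, boot_ok, cond_3, driver_loaded, network_up, no_display, overheat, power_on, replace_psu, reseat_ram, safe_mode, temp_high, ticket_escalated, update_required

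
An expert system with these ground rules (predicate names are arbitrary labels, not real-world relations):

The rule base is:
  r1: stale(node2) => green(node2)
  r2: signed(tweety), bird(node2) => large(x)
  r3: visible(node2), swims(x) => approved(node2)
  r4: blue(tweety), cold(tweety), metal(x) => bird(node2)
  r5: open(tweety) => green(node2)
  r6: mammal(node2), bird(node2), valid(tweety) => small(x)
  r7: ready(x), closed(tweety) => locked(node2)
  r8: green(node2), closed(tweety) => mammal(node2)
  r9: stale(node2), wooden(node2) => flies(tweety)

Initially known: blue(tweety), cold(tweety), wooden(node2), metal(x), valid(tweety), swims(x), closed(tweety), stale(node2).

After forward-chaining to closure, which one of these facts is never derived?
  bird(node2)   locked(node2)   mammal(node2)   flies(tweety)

locked(node2)

Round 1: r1 [stale(node2) => green(node2)]; r4 [blue(tweety), cold(tweety), metal(x) => bird(node2)]; r9 [stale(node2), wooden(node2) => flies(tweety)]. New: green(node2), bird(node2), flies(tweety).
Round 2: r8 [green(node2), closed(tweety) => mammal(node2)]. New: mammal(node2).
Round 3: r6 [mammal(node2), bird(node2), valid(tweety) => small(x)]. New: small(x).
Derived: bird(node2) (round 1), mammal(node2) (round 2), flies(tweety) (round 1). locked(node2) never appears in any round.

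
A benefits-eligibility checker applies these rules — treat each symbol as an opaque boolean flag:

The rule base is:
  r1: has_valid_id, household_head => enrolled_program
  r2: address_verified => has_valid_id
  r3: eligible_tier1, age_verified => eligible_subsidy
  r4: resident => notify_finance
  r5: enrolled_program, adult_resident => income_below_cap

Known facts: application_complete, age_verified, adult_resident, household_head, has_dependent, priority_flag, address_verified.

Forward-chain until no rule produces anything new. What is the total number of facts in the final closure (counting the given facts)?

Round 1 — r2, derive has_valid_id.
Round 2 — r1, derive enrolled_program.
Round 3 — r5, derive income_below_cap.
Closure: {address_verified, adult_resident, age_verified, application_complete, enrolled_program, has_dependent, has_valid_id, household_head, income_below_cap, priority_flag} — 10 facts.

10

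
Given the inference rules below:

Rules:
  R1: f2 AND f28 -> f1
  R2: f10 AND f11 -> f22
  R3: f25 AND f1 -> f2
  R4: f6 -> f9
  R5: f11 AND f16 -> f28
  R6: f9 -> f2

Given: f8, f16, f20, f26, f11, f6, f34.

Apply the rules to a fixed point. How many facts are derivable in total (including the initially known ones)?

Round 1: R4 [f6 -> f9]; R5 [f11 AND f16 -> f28]. Adds f9, f28.
Round 2: R6 [f9 -> f2]. Adds f2.
Round 3: R1 [f2 AND f28 -> f1]. Adds f1.
Closure: {f1, f11, f16, f2, f20, f26, f28, f34, f6, f8, f9} — 11 facts.

11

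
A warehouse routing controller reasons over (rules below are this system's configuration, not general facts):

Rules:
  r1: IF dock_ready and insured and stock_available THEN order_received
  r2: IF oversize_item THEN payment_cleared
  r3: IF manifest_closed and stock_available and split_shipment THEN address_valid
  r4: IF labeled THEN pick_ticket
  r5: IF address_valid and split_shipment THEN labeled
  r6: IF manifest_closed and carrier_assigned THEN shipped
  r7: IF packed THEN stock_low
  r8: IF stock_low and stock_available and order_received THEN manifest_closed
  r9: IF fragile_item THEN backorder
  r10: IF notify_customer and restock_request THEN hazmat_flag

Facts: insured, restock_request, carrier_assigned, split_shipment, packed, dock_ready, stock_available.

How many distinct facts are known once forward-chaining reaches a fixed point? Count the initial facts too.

14

Round 1: r1 [IF dock_ready and insured and stock_available THEN order_received]; r7 [IF packed THEN stock_low]. Adds order_received, stock_low.
Round 2: r8 [IF stock_low and stock_available and order_received THEN manifest_closed]. Adds manifest_closed.
Round 3: r3 [IF manifest_closed and stock_available and split_shipment THEN address_valid]; r6 [IF manifest_closed and carrier_assigned THEN shipped]. Adds address_valid, shipped.
Round 4: r5 [IF address_valid and split_shipment THEN labeled]. Adds labeled.
Round 5: r4 [IF labeled THEN pick_ticket]. Adds pick_ticket.
Closure: {address_valid, carrier_assigned, dock_ready, insured, labeled, manifest_closed, order_received, packed, pick_ticket, restock_request, shipped, split_shipment, stock_available, stock_low} — 14 facts.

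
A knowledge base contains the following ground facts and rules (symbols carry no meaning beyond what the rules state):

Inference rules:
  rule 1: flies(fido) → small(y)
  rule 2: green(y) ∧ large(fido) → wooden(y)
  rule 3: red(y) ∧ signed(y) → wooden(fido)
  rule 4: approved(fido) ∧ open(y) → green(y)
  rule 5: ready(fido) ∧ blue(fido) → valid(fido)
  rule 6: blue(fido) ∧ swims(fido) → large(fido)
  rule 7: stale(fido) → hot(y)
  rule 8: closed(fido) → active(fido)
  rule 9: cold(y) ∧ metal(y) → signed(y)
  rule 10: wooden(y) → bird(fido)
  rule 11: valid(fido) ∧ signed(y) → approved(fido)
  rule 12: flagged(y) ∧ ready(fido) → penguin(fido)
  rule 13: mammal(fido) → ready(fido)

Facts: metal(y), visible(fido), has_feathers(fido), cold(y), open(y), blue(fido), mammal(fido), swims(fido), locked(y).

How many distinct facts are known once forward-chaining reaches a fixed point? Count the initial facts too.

Round 1 fires rule 6, rule 9, rule 13, giving large(fido), signed(y), ready(fido).
Round 2 fires rule 5, giving valid(fido).
Round 3 fires rule 11, giving approved(fido).
Round 4 fires rule 4, giving green(y).
Round 5 fires rule 2, giving wooden(y).
Round 6 fires rule 10, giving bird(fido).
Closure: {approved(fido), bird(fido), blue(fido), cold(y), green(y), has_feathers(fido), large(fido), locked(y), mammal(fido), metal(y), open(y), ready(fido), signed(y), swims(fido), valid(fido), visible(fido), wooden(y)} — 17 facts.

17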